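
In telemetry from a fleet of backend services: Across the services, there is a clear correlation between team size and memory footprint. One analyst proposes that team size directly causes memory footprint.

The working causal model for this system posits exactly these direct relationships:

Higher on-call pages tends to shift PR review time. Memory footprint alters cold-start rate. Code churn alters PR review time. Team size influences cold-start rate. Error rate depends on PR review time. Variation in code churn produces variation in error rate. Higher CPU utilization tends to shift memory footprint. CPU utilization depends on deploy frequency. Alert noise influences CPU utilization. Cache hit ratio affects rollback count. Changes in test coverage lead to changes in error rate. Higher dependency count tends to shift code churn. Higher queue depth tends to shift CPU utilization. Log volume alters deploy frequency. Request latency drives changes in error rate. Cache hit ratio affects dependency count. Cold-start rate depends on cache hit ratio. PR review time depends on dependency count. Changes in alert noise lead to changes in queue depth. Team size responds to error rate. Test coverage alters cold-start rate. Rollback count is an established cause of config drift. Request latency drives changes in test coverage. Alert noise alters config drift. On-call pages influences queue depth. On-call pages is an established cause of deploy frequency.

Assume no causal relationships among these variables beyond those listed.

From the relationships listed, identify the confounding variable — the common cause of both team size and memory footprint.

On-call pages has a causal path to team size (on-call pages → PR review time → error rate → team size) and a separate causal path to memory footprint (on-call pages → deploy frequency → CPU utilization → memory footprint), so it is a common cause of both.
No stated relationship gives team size a causal route to memory footprint, so the correlation is explained by the shared upstream cause rather than a direct effect.

on-call pages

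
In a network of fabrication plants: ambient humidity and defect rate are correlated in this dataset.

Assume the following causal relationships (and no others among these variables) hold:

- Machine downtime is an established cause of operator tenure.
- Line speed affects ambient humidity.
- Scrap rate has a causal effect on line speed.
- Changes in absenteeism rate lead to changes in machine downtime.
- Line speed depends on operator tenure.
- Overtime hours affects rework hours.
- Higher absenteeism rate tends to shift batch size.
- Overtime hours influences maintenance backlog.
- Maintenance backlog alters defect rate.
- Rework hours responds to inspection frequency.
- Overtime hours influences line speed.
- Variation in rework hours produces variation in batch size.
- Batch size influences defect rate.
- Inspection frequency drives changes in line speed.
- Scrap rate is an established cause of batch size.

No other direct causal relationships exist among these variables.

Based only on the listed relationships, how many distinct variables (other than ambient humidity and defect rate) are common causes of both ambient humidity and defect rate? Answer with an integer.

The common causes are: absenteeism rate (to ambient humidity via absenteeism rate → machine downtime → operator tenure → line speed → ambient humidity; to defect rate via absenteeism rate → batch size → defect rate); inspection frequency (to ambient humidity via inspection frequency → line speed → ambient humidity; to defect rate via inspection frequency → rework hours → batch size → defect rate); overtime hours (to ambient humidity via overtime hours → line speed → ambient humidity; to defect rate via overtime hours → maintenance backlog → defect rate); scrap rate (to ambient humidity via scrap rate → line speed → ambient humidity; to defect rate via scrap rate → batch size → defect rate).
Every other variable lacks a causal path to at least one of ambient humidity and defect rate.

4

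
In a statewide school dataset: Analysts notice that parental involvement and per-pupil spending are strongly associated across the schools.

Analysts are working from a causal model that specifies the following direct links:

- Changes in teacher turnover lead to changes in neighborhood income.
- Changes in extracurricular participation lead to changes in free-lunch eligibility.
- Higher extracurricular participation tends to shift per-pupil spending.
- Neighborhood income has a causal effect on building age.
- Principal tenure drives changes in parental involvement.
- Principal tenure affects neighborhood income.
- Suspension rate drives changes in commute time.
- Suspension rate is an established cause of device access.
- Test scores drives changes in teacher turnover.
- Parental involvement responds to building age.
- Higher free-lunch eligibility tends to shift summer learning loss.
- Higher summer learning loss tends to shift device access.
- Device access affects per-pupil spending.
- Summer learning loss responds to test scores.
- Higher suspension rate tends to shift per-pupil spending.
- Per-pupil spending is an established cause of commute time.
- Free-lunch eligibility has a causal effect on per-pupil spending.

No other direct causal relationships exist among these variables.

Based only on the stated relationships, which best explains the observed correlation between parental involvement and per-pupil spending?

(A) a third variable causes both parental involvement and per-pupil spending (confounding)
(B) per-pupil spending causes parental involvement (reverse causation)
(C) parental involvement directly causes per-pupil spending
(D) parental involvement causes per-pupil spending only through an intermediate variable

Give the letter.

Test scores causes parental involvement (test scores → teacher turnover → neighborhood income → building age → parental involvement) and per-pupil spending (test scores → summer learning loss → device access → per-pupil spending) — a common cause creating the correlation.
There is no stated path from parental involvement to per-pupil spending or from per-pupil spending to parental involvement, so neither direct nor reverse causation applies.

A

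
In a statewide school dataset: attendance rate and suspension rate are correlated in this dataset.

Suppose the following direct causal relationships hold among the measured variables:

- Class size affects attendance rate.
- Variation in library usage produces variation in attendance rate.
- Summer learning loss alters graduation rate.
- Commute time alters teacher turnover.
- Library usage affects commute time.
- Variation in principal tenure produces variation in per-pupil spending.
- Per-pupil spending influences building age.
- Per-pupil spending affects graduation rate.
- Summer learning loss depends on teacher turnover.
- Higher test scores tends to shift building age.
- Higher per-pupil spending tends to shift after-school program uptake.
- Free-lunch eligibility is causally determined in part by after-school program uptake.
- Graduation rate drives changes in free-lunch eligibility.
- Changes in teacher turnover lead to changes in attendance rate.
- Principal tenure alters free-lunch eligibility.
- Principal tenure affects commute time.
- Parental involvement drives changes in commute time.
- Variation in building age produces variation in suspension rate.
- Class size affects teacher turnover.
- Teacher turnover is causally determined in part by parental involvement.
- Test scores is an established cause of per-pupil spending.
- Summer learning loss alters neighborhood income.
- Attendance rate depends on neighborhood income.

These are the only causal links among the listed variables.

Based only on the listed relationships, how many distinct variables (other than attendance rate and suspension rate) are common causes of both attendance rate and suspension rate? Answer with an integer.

1

The common causes are: principal tenure (to attendance rate via principal tenure → commute time → teacher turnover → attendance rate; to suspension rate via principal tenure → per-pupil spending → building age → suspension rate).
Every other variable lacks a causal path to at least one of attendance rate and suspension rate.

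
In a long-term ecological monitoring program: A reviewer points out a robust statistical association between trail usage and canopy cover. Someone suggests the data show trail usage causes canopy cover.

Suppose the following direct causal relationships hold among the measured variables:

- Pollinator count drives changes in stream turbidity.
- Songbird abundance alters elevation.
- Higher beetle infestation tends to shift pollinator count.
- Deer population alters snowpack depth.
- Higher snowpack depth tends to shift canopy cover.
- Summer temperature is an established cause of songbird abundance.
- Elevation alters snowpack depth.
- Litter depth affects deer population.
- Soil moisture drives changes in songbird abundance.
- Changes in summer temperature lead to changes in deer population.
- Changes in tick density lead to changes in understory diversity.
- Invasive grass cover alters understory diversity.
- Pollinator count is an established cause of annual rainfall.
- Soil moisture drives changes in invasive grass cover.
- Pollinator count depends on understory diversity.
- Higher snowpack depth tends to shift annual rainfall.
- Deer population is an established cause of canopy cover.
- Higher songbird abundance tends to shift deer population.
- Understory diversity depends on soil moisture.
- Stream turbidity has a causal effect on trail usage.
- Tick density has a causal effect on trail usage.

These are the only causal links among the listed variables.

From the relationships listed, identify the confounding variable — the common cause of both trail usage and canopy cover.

Soil moisture has a causal path to trail usage (soil moisture → understory diversity → pollinator count → stream turbidity → trail usage) and a separate causal path to canopy cover (soil moisture → songbird abundance → deer population → canopy cover), so it is a common cause of both.
No stated relationship gives trail usage a causal route to canopy cover, so the correlation is explained by the shared upstream cause rather than a direct effect.

soil moisture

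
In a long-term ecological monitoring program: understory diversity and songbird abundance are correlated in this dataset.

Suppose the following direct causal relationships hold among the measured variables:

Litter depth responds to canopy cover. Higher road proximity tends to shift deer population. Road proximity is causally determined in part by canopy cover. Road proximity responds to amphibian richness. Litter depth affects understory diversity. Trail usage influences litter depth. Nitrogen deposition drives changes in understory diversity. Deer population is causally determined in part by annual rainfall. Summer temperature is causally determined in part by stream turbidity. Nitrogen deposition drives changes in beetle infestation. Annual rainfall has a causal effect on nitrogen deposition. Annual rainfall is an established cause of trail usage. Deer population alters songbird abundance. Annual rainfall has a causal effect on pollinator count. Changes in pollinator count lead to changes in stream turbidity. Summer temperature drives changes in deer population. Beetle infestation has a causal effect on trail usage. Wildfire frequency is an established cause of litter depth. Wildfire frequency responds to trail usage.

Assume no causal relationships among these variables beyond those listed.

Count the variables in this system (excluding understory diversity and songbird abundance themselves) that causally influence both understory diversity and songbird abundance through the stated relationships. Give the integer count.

The common causes are: annual rainfall (to understory diversity via annual rainfall → nitrogen deposition → understory diversity; to songbird abundance via annual rainfall → deer population → songbird abundance); canopy cover (to understory diversity via canopy cover → litter depth → understory diversity; to songbird abundance via canopy cover → road proximity → deer population → songbird abundance).
Every other variable lacks a causal path to at least one of understory diversity and songbird abundance.

2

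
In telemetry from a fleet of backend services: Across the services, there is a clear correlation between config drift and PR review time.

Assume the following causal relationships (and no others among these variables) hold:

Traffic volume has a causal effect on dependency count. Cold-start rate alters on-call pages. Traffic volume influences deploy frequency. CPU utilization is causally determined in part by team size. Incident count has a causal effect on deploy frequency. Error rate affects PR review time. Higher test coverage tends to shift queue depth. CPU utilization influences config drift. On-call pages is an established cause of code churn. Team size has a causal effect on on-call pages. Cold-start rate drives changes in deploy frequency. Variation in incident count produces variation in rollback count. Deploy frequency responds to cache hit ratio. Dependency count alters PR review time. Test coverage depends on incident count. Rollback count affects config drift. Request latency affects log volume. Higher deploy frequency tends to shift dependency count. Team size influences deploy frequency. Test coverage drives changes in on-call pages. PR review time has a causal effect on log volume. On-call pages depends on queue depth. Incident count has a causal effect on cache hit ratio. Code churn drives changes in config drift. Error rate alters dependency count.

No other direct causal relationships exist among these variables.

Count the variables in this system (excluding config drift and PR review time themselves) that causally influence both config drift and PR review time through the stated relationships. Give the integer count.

3

The common causes are: cold-start rate (to config drift via cold-start rate → on-call pages → code churn → config drift; to PR review time via cold-start rate → deploy frequency → dependency count → PR review time); incident count (to config drift via incident count → rollback count → config drift; to PR review time via incident count → deploy frequency → dependency count → PR review time); team size (to config drift via team size → CPU utilization → config drift; to PR review time via team size → deploy frequency → dependency count → PR review time).
Every other variable lacks a causal path to at least one of config drift and PR review time.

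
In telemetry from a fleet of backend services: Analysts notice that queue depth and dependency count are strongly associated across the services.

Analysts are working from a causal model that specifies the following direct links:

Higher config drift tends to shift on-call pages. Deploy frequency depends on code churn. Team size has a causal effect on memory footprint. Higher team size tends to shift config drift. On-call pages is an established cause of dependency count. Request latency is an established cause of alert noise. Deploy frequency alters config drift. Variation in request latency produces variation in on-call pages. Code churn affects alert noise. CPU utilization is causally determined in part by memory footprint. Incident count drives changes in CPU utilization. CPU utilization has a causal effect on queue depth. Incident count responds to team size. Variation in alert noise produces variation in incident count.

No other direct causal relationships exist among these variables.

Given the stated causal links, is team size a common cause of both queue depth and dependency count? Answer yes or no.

yes

Team size has a causal path to queue depth (team size → memory footprint → CPU utilization → queue depth) and to dependency count (team size → config drift → on-call pages → dependency count), so it is a common cause of both — a confounder.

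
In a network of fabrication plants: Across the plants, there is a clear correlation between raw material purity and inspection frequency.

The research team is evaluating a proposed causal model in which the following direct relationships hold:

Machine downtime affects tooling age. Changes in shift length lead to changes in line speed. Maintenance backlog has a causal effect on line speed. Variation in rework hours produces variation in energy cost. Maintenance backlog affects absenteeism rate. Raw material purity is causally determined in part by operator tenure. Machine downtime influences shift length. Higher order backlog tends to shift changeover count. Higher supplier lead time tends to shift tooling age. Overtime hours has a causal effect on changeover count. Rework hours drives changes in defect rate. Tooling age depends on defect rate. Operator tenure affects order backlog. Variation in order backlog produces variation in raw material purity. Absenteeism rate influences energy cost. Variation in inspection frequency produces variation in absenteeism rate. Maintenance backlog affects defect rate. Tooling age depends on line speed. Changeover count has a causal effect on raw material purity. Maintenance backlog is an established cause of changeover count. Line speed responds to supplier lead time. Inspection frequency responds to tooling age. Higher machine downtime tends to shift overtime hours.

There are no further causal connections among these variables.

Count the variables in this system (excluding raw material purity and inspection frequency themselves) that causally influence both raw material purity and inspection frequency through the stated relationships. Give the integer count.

2

The common causes are: machine downtime (to raw material purity via machine downtime → overtime hours → changeover count → raw material purity; to inspection frequency via machine downtime → tooling age → inspection frequency); maintenance backlog (to raw material purity via maintenance backlog → changeover count → raw material purity; to inspection frequency via maintenance backlog → line speed → tooling age → inspection frequency).
Every other variable lacks a causal path to at least one of raw material purity and inspection frequency.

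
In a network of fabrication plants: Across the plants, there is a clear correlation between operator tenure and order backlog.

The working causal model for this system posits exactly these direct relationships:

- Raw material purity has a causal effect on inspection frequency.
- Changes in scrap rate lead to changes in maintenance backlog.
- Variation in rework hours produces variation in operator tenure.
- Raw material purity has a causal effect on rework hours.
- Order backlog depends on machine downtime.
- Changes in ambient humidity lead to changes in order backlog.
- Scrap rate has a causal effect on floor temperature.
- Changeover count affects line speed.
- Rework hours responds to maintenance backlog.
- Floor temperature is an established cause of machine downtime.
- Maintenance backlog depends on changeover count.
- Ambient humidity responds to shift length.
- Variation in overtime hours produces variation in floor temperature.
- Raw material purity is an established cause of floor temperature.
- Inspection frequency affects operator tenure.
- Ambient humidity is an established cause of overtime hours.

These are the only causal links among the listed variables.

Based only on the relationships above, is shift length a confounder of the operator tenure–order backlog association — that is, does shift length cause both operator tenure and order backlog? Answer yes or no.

no

Shift length has no stated causal path to operator tenure. A confounder must cause both variables, so shift length does not qualify.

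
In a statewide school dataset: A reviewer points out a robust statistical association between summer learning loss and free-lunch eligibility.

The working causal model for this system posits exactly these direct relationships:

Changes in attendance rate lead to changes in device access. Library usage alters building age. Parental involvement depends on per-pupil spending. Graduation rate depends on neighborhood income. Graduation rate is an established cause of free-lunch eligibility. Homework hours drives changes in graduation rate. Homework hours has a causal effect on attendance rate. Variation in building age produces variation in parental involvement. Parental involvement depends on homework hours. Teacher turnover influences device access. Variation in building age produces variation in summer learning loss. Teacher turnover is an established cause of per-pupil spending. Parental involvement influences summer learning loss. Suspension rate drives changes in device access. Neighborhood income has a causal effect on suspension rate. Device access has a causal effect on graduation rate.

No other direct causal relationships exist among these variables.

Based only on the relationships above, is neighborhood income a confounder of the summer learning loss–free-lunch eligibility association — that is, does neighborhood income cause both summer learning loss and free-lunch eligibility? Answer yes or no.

no

Neighborhood income has no stated causal path to summer learning loss. A confounder must cause both variables, so neighborhood income does not qualify.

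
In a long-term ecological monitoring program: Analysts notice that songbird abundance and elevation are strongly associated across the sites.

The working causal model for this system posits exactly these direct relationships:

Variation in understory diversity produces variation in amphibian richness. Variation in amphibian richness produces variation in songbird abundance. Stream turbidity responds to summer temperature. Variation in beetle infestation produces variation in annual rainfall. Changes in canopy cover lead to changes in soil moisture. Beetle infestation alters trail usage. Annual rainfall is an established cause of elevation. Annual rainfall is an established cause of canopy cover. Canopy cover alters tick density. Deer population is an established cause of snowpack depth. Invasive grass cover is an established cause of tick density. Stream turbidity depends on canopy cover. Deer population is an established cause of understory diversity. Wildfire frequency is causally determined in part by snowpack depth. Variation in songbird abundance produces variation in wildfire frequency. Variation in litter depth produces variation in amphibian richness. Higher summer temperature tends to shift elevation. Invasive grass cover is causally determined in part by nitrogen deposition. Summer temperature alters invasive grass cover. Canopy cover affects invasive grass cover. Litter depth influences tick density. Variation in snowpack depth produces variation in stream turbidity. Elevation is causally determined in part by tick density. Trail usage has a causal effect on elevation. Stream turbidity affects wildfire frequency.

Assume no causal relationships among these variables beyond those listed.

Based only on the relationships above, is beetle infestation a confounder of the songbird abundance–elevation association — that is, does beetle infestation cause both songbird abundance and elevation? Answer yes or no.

no

Beetle infestation has no stated causal path to songbird abundance. A confounder must cause both variables, so beetle infestation does not qualify.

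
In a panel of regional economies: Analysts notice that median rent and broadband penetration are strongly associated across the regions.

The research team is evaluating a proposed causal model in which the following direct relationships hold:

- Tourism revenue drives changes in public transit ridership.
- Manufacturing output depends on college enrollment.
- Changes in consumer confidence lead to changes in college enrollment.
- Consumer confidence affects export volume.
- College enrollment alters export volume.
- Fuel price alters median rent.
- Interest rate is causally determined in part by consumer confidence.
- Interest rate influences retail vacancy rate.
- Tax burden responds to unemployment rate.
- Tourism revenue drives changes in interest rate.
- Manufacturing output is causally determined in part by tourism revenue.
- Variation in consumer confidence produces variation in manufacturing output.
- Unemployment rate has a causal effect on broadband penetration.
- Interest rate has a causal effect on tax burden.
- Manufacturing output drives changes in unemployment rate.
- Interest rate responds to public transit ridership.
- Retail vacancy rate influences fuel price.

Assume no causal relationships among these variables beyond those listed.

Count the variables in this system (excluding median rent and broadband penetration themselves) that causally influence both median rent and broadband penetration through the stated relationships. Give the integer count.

The common causes are: consumer confidence (to median rent via consumer confidence → interest rate → retail vacancy rate → fuel price → median rent; to broadband penetration via consumer confidence → manufacturing output → unemployment rate → broadband penetration); tourism revenue (to median rent via tourism revenue → interest rate → retail vacancy rate → fuel price → median rent; to broadband penetration via tourism revenue → manufacturing output → unemployment rate → broadband penetration).
Every other variable lacks a causal path to at least one of median rent and broadband penetration.

2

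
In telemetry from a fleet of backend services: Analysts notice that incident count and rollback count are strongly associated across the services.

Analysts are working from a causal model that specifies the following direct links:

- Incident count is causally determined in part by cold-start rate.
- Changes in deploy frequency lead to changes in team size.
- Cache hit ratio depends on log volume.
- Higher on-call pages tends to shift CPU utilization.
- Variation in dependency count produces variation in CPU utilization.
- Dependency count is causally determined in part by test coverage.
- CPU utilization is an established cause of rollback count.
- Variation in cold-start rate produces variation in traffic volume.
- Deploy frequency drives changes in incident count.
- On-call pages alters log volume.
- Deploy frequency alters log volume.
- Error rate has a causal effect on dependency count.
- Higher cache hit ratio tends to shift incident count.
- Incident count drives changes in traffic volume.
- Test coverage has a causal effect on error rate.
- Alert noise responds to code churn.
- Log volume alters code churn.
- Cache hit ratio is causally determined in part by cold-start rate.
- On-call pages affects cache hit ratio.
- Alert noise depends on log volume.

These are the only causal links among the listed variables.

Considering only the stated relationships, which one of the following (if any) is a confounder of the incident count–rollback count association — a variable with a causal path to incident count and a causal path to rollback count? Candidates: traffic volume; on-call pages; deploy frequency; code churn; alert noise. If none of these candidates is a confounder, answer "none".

on-call pages

On-call pages causes incident count (on-call pages → cache hit ratio → incident count) and also causes rollback count (on-call pages → CPU utilization → rollback count); it is a common cause of both.
Each of the other candidates lacks a causal path to at least one of incident count and rollback count, so they do not confound the relationship.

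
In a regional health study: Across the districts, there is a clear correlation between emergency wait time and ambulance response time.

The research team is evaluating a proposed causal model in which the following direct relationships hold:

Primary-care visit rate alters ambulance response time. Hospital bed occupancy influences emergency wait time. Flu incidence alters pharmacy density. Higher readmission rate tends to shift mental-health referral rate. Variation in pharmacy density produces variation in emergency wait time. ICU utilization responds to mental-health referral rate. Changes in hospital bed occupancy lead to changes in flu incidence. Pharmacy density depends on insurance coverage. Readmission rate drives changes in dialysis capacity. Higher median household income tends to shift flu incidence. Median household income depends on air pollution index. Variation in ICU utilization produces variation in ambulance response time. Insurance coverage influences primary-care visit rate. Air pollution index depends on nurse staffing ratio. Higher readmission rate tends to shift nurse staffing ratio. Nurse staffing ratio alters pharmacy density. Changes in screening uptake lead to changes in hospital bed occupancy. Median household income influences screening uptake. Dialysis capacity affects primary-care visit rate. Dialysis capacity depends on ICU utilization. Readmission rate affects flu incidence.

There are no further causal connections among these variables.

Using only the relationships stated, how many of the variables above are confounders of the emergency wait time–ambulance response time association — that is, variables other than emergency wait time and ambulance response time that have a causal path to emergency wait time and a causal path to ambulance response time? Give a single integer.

2

The common causes are: insurance coverage (to emergency wait time via insurance coverage → pharmacy density → emergency wait time; to ambulance response time via insurance coverage → primary-care visit rate → ambulance response time); readmission rate (to emergency wait time via readmission rate → nurse staffing ratio → pharmacy density → emergency wait time; to ambulance response time via readmission rate → mental-health referral rate → ICU utilization → ambulance response time).
Every other variable lacks a causal path to at least one of emergency wait time and ambulance response time.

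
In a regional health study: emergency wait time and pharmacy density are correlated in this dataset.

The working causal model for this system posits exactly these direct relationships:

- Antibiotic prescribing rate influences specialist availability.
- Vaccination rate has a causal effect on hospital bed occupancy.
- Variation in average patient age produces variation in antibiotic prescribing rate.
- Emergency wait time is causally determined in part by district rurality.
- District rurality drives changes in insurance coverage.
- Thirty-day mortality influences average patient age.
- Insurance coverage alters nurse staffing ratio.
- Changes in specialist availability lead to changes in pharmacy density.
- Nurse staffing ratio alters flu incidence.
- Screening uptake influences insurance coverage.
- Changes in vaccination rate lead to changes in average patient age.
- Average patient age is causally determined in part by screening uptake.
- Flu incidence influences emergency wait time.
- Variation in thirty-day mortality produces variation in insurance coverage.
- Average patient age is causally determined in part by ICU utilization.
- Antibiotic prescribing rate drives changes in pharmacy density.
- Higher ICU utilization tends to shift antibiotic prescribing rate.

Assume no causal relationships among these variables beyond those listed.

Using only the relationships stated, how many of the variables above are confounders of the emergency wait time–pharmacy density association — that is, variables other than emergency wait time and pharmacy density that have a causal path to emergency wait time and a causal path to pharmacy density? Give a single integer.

The common causes are: screening uptake (to emergency wait time via screening uptake → insurance coverage → nurse staffing ratio → flu incidence → emergency wait time; to pharmacy density via screening uptake → average patient age → antibiotic prescribing rate → pharmacy density); thirty-day mortality (to emergency wait time via thirty-day mortality → insurance coverage → nurse staffing ratio → flu incidence → emergency wait time; to pharmacy density via thirty-day mortality → average patient age → antibiotic prescribing rate → pharmacy density).
Every other variable lacks a causal path to at least one of emergency wait time and pharmacy density.

2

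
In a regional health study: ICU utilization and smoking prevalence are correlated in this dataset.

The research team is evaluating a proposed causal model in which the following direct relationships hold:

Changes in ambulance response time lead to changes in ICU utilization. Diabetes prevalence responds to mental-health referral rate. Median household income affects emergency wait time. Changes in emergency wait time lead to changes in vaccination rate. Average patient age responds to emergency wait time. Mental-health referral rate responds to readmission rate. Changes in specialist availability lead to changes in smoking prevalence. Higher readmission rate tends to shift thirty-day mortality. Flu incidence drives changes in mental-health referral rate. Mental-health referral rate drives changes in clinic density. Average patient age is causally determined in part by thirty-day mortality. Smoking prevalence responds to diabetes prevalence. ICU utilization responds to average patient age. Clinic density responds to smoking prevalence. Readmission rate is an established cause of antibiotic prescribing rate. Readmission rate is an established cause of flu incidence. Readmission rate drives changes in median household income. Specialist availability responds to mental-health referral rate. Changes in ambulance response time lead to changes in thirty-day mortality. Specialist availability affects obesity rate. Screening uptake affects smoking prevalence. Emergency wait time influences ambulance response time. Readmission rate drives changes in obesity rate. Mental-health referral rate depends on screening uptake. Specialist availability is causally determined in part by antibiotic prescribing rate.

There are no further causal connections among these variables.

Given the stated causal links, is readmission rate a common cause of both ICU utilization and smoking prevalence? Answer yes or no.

Readmission rate has a causal path to ICU utilization (readmission rate → thirty-day mortality → average patient age → ICU utilization) and to smoking prevalence (readmission rate → mental-health referral rate → specialist availability → smoking prevalence), so it is a common cause of both — a confounder.

yes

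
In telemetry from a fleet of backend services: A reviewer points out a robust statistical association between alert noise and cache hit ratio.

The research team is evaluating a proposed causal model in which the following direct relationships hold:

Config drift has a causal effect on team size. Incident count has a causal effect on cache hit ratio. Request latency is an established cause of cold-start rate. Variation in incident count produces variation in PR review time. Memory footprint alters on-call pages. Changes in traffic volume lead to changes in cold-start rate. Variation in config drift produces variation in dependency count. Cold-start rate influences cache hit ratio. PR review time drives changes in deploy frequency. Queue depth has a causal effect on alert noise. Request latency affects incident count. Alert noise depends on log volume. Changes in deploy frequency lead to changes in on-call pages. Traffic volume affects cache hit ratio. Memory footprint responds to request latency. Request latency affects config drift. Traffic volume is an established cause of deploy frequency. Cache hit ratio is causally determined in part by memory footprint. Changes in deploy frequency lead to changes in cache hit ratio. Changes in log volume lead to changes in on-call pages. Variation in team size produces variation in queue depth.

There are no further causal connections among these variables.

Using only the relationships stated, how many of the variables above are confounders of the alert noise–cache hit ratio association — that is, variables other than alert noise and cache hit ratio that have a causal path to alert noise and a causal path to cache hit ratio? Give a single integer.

The common causes are: request latency (to alert noise via request latency → config drift → team size → queue depth → alert noise; to cache hit ratio via request latency → incident count → cache hit ratio).
Every other variable lacks a causal path to at least one of alert noise and cache hit ratio.

1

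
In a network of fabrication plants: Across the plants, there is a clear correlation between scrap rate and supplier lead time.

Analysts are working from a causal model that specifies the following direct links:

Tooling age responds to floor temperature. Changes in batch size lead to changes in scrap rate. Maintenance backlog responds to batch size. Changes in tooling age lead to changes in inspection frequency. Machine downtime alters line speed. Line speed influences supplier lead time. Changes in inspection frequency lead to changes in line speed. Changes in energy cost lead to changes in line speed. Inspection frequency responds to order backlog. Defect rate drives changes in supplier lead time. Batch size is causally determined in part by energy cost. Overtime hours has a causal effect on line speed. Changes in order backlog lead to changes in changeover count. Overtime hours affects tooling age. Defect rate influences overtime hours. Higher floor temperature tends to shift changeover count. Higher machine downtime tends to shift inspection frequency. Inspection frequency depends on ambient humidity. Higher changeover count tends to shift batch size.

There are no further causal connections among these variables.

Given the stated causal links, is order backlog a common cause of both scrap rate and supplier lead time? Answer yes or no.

yes

Order backlog has a causal path to scrap rate (order backlog → changeover count → batch size → scrap rate) and to supplier lead time (order backlog → inspection frequency → line speed → supplier lead time), so it is a common cause of both — a confounder.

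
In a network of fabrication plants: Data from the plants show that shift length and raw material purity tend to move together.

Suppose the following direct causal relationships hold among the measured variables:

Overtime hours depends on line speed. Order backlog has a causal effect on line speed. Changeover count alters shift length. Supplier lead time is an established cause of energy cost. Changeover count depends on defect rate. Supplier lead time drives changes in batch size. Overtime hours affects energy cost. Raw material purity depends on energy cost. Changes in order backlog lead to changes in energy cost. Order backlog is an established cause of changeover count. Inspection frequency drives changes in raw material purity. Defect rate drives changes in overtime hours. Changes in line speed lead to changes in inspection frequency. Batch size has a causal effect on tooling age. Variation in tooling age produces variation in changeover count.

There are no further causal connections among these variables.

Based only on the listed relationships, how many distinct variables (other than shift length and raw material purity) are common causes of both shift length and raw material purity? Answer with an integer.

3

The common causes are: defect rate (to shift length via defect rate → changeover count → shift length; to raw material purity via defect rate → overtime hours → energy cost → raw material purity); order backlog (to shift length via order backlog → changeover count → shift length; to raw material purity via order backlog → energy cost → raw material purity); supplier lead time (to shift length via supplier lead time → batch size → tooling age → changeover count → shift length; to raw material purity via supplier lead time → energy cost → raw material purity).
Every other variable lacks a causal path to at least one of shift length and raw material purity.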